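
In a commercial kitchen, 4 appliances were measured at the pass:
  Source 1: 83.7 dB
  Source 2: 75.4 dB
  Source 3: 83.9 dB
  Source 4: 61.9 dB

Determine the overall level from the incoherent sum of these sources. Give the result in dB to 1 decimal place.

87.1 dB

Sum in the linear (power) domain: Σ 10^(Lᵢ/10) = 10^(83.7/10) + 10^(75.4/10) + 10^(83.9/10) + 10^(61.9/10) = 5.161e+08.
Combined level = 10 log₁₀(5.161e+08) = 87.1 dB.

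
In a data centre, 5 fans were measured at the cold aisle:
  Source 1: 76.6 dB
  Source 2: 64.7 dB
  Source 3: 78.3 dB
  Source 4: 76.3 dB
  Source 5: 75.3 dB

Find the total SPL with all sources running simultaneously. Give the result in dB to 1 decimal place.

82.9 dB

Σ 10^(Lᵢ/10) = 1.928e+08.
Back to dB: 10·log₁₀ Σ = 82.9 dB.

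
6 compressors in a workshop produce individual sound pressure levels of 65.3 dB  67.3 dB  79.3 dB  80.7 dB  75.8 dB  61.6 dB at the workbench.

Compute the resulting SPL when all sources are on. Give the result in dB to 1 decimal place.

84.0 dB

Converting to relative power and adding: 10^(65.3/10) + 10^(67.3/10) + 10^(79.3/10) + 10^(80.7/10) + 10^(75.8/10) + 10^(61.6/10) = 2.508e+08.
L_total = 10·log₁₀(2.508e+08) = 84.0 dB.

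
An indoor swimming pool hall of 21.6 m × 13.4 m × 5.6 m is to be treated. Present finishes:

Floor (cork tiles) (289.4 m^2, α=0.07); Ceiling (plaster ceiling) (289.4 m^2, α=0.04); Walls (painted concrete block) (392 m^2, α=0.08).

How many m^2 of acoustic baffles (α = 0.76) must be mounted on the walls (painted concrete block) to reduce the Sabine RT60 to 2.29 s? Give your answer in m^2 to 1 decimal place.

A₁ = Σ Sᵢαᵢ = 289.4*0.07 + 289.4*0.04 + 392*0.08 = 63.194 sabins.
Required A₂ = 0.161·1620.864/2.29 = 113.956 sabins.
Absorption to add: 113.956 − 63.194 = 50.762 sabins.
Each m^2 of panel replacing the walls (painted concrete block) adds (0.76 − 0.08) = 0.68 sabins.
Panel area = 50.762 / 0.68 = 74.6 m^2.

74.6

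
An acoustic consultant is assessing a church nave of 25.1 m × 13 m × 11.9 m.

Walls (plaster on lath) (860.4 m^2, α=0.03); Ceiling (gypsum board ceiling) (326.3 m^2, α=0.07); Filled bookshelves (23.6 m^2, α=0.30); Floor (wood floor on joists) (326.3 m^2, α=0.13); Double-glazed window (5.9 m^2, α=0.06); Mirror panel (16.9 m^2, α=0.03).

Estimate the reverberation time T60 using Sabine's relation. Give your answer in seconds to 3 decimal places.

Summing Sᵢαᵢ: 25.812 + 22.841 + 7.080 + 42.419 + 0.354 + 0.507 → A = 99.013 sabins.
Volume V = 25.1 × 13 × 11.9 = 3882.97 m³.
Sabine: RT60 = 0.161 × 3882.97 / 99.013 = 6.314 s.

6.314 seconds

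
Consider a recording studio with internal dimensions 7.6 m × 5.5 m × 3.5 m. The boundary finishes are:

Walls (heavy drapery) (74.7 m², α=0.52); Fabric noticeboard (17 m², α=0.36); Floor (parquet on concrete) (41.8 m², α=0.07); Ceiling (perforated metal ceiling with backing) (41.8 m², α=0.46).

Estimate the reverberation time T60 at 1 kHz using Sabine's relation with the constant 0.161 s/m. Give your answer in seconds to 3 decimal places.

0.351 seconds

Summing Sᵢαᵢ: 38.844 + 6.120 + 2.926 + 19.228 → A = 67.118 sabins.
Volume V = 7.6 × 5.5 × 3.5 = 146.3 m³.
RT60 = 0.161 · V / A = 0.161 × 146.3 / 67.118 = 0.351 s.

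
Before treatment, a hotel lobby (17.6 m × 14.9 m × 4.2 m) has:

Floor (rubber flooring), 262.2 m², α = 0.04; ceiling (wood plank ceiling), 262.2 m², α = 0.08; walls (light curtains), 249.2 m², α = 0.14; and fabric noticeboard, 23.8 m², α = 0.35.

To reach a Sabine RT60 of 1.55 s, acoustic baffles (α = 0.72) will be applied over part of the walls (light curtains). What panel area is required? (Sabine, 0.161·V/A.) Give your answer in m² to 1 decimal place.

Total absorption A₁ = 262.2×0.04 + 262.2×0.08 + 249.2×0.14 + 23.8×0.35
  = 10.488 + 20.976 + 34.888 + 8.330 = 74.682 m² sabins.
V = 1101.408 m³. Target absorption A₂ = 0.161 × 1101.408 / 1.55 = 114.404 sabins.
Absorption to add: 114.404 − 74.682 = 39.722 sabins.
Each m² of panel replacing the walls (light curtains) adds (0.72 − 0.14) = 0.58 sabins.
Area = ΔA/Δα = 39.722/0.58 = 68.5 m².

68.5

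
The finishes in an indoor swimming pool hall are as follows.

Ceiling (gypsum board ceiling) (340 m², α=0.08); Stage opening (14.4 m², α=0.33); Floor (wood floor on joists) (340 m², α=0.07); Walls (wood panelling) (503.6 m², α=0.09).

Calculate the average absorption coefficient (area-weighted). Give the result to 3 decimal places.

Total surface area S = 1198.0 m².
A = 340*0.08 + 14.4*0.33 + 340*0.07 + 503.6*0.09 = 101.076 sabins.
ᾱ = A/S = 0.084.

0.084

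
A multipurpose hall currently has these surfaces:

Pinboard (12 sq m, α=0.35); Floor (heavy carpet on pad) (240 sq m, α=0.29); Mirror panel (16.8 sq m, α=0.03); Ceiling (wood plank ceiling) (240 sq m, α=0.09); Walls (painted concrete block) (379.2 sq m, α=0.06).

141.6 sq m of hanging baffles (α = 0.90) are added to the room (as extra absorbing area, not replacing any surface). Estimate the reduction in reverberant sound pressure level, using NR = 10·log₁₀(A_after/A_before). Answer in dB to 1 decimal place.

3.2 dB

A_before = Σ Sᵢαᵢ = 12·0.35 + 240·0.29 + 16.8·0.03 + 240·0.09 + 379.2·0.06 = 118.656 sabins.
Treatment contributes 141.6·0.90 = 127.440 sabins.
New total A_after = 246.096 sabins.
NR = 10·log₁₀(246.096/118.656) = 3.2 dB.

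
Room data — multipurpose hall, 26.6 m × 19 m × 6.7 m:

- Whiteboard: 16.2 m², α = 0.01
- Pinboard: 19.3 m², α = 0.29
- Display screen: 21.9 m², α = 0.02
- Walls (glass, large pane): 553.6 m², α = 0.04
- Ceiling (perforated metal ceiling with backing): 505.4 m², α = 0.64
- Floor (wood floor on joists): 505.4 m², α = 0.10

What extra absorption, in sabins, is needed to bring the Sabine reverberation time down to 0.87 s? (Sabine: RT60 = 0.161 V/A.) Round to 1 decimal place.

Total absorption A₁ = 16.2*0.01 + 19.3*0.29 + 21.9*0.02 + 553.6*0.04 + 505.4*0.64 + 505.4*0.10
  = 0.162 + 5.597 + 0.438 + 22.144 + 323.456 + 50.540 = 402.337 m² sabins.
For T = 0.87 s, need A₂ = 0.161·V/T = 0.161·3386.18/0.87 = 626.638 sabins.
Shortfall: 626.638 − 402.337 = 224.3 sabins.

224.3 sabins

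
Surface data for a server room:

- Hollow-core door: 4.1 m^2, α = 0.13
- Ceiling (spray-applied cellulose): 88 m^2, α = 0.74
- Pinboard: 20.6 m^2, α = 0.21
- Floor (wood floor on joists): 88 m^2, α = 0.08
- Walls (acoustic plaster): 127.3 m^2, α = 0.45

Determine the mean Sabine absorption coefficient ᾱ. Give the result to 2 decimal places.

0.41

S = Σ Sᵢ = 4.1 + 88 + 20.6 + 88 + 127.3 = 328.0 m^2.
Weighted sum Σ Sα = 134.304.
ᾱ = A/S = 0.41.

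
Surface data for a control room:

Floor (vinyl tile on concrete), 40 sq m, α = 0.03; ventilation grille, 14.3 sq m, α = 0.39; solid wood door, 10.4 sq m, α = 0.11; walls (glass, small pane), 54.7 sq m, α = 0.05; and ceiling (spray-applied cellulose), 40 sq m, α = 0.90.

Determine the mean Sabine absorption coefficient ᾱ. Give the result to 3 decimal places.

S = Σ Sᵢ = 40 + 14.3 + 10.4 + 54.7 + 40 = 159.4 sq m.
Σ(Sᵢαᵢ) = 40*0.03 + 14.3*0.39 + 10.4*0.11 + 54.7*0.05 + 40*0.90 = 46.656.
ᾱ = 46.656 / 159.4 = 0.293.

0.293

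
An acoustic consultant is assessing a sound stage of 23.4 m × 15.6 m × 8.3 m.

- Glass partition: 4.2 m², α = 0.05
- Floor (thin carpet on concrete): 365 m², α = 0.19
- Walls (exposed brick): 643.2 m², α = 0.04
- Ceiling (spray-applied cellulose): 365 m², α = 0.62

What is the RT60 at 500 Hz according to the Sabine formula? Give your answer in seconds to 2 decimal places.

Summing Sᵢαᵢ: 0.210 + 69.350 + 25.728 + 226.300 → A = 321.588 sabins.
Room volume: 3029.832 m³.
Sabine: RT60 = 0.161 × 3029.832 / 321.588 = 1.52 s.

1.52 s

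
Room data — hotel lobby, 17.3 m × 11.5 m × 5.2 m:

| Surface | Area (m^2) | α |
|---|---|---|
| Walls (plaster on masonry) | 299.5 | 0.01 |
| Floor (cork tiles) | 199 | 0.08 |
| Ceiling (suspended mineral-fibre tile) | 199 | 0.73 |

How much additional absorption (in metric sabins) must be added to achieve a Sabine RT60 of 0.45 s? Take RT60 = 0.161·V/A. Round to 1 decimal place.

A₁ = Σ Sᵢαᵢ = 299.5*0.01 + 199*0.08 + 199*0.73 = 164.185 sabins.
Target A₂ = 0.161·1034.54/0.45 = 370.135 sabins (V = 1034.54 m³).
Shortfall: 370.135 − 164.185 = 206.0 sabins.

206.0 sabins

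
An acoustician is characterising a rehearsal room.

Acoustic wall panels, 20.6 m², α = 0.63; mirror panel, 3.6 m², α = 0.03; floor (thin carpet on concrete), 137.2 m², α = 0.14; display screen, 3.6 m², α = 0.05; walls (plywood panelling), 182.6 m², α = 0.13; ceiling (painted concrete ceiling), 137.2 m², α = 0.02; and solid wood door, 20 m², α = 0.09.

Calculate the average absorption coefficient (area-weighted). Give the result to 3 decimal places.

S = Σ Sᵢ = 20.6 + 3.6 + 137.2 + 3.6 + 182.6 + 137.2 + 20 = 504.8 m².
Weighted sum Σ Sα = 60.756.
ᾱ = 60.756 / 504.8 = 0.120.

0.120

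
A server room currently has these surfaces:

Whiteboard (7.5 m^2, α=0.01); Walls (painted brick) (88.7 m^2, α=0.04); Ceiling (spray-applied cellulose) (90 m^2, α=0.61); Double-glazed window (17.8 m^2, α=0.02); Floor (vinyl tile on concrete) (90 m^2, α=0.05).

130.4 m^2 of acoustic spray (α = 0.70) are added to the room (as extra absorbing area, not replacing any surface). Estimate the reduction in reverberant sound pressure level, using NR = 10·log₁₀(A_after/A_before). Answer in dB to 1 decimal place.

3.9 dB

Summing Sᵢαᵢ: 0.075 + 3.548 + 54.900 + 0.356 + 4.500 → A_before = 63.379 sabins.
Treatment contributes 130.4·0.70 = 91.280 sabins.
A_after = 63.379 + 91.280 = 154.659 sabins.
NR = 10·log₁₀(154.659/63.379) = 3.9 dB.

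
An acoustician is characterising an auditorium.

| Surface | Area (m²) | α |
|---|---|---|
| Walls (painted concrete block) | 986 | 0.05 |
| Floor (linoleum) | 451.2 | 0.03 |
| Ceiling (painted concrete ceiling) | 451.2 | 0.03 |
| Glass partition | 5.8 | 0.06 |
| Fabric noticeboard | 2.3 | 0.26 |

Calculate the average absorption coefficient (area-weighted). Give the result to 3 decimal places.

S = Σ Sᵢ = 986 + 451.2 + 451.2 + 5.8 + 2.3 = 1896.5 m².
Σ(Sᵢαᵢ) = 986×0.05 + 451.2×0.03 + 451.2×0.03 + 5.8×0.06 + 2.3×0.26 = 77.318.
ᾱ = 77.318 / 1896.5 = 0.041.

0.041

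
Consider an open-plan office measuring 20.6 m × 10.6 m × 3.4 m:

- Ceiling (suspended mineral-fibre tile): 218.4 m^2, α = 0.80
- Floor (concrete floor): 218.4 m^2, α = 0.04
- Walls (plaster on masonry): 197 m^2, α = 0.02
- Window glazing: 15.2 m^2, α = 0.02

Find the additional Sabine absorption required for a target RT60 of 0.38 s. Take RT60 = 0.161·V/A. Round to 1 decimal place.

126.9 sabins

A₁ = Σ Sᵢαᵢ = 218.4*0.80 + 218.4*0.04 + 197*0.02 + 15.2*0.02 = 187.700 sabins.
V = 742.424 m³. Required absorption A₂ = 0.161 × 742.424 / 0.38 = 314.553 sabins.
ΔA = A₂ − A₁ = 314.553 − 187.700 = 126.9 sabins.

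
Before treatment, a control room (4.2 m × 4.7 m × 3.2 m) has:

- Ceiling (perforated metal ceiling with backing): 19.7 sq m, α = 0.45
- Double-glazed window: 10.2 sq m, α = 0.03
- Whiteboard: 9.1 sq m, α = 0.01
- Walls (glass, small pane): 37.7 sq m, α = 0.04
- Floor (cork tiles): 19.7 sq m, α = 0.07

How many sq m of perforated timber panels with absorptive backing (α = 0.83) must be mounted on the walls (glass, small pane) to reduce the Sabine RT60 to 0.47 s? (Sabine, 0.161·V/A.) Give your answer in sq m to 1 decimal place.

12.0

Total absorption A₁ = 19.7*0.45 + 10.2*0.03 + 9.1*0.01 + 37.7*0.04 + 19.7*0.07
  = 8.865 + 0.306 + 0.091 + 1.508 + 1.379 = 12.149 sq m sabins.
Required A₂ = 0.161·63.168/0.47 = 21.638 sabins.
Absorption to add: 21.638 − 12.149 = 9.489 sabins.
Each sq m of panel replacing the walls (glass, small pane) adds (0.83 − 0.04) = 0.79 sabins.
Area = ΔA/Δα = 9.489/0.79 = 12.0 sq m.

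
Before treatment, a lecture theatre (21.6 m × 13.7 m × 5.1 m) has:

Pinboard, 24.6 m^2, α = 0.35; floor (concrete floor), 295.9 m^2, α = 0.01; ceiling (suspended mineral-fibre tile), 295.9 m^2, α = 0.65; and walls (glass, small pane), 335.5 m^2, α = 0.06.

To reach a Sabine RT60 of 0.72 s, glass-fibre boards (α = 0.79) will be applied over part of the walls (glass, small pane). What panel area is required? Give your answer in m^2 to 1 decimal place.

Summing Sᵢαᵢ: 8.610 + 2.959 + 192.335 + 20.130 → A₁ = 224.034 sabins.
V = 1509.192 m³. Target absorption A₂ = 0.161 × 1509.192 / 0.72 = 337.472 sabins.
Absorption to add: 337.472 − 224.034 = 113.438 sabins.
Net gain per m^2: Δα = 0.79 − 0.06 = 0.73.
Area = ΔA/Δα = 113.438/0.73 = 155.4 m^2.

155.4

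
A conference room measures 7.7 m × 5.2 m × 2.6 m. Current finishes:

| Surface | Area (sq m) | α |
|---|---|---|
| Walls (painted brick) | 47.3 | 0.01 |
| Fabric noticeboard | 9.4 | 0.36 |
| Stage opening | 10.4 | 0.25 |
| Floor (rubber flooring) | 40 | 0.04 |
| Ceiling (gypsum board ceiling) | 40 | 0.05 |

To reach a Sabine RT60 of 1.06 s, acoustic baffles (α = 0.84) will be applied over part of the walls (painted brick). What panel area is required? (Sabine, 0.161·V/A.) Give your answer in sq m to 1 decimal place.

6.9

Equivalent absorption area: A₁ = 47.3×0.01 + 9.4×0.36 + 10.4×0.25 + 40×0.04 + 40×0.05 = 10.057 sq m.
V = 104.104 m³. Target absorption A₂ = 0.161 × 104.104 / 1.06 = 15.812 sabins.
ΔA needed = 15.812 − 10.057 = 5.755 sabins.
Net gain per sq m: Δα = 0.84 − 0.01 = 0.83.
Area = ΔA/Δα = 5.755/0.83 = 6.9 sq m.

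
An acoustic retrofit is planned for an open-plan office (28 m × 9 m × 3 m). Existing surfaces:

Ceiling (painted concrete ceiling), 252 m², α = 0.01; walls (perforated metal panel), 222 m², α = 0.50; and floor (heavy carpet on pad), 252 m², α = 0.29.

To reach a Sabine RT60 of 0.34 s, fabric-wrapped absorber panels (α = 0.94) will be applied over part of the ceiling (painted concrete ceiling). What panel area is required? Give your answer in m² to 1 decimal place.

184.3

Total absorption A₁ = 252·0.01 + 222·0.50 + 252·0.29
  = 2.520 + 111.000 + 73.080 = 186.600 m² sabins.
V = 756 m³. Target absorption A₂ = 0.161 × 756 / 0.34 = 357.988 sabins.
Absorption to add: 357.988 − 186.600 = 171.388 sabins.
Net gain per m²: Δα = 0.94 − 0.01 = 0.93.
Panel area = 171.388 / 0.93 = 184.3 m².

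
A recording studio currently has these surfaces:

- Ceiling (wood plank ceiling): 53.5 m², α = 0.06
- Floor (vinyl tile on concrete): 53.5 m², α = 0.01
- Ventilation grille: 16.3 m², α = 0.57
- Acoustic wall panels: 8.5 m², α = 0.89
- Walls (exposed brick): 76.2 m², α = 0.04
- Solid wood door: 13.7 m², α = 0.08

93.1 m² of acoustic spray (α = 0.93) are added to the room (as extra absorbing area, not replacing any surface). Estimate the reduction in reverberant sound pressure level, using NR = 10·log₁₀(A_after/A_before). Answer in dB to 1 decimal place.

A_before = Σ Sᵢαᵢ = 53.5×0.06 + 53.5×0.01 + 16.3×0.57 + 8.5×0.89 + 76.2×0.04 + 13.7×0.08 = 24.745 sabins.
Treatment contributes 93.1·0.93 = 86.583 sabins.
A_after = 24.745 + 86.583 = 111.328 sabins.
NR = 10·log₁₀(111.328/24.745) = 6.5 dB.

6.5 dB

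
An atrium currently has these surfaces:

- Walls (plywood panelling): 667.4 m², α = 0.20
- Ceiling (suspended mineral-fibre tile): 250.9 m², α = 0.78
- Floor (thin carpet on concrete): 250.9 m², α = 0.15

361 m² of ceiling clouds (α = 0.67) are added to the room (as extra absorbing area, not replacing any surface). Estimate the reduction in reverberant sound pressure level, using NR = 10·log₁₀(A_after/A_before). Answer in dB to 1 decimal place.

A_before = Σ Sᵢαᵢ = 667.4×0.20 + 250.9×0.78 + 250.9×0.15 = 366.817 sabins.
Added absorption = 361 × 0.67 = 241.870 sabins.
A_after = 366.817 + 241.870 = 608.687 sabins.
NR = 10·log₁₀(608.687/366.817) = 2.2 dB.

2.2 dB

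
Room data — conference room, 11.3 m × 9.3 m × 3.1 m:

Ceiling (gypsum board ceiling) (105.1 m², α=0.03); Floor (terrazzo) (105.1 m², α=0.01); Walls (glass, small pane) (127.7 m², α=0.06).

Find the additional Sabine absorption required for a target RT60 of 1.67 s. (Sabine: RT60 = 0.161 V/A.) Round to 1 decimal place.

Total absorption A₁ = 105.1·0.03 + 105.1·0.01 + 127.7·0.06
  = 3.153 + 1.051 + 7.662 = 11.866 m² sabins.
For T = 1.67 s, need A₂ = 0.161·V/T = 0.161·325.779/1.67 = 31.407 sabins.
ΔA = A₂ − A₁ = 31.407 − 11.866 = 19.5 sabins.

19.5 sabins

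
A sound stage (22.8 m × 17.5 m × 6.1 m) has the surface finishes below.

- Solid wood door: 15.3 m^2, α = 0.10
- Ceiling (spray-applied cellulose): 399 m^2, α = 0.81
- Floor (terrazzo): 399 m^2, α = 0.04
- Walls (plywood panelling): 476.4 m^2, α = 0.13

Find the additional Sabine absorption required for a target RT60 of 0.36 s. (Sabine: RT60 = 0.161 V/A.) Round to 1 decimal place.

Total absorption A₁ = 15.3·0.10 + 399·0.81 + 399·0.04 + 476.4·0.13
  = 1.530 + 323.190 + 15.960 + 61.932 = 402.612 m^2 sabins.
Target A₂ = 0.161·2433.9/0.36 = 1088.494 sabins (V = 2433.9 m³).
ΔA = A₂ − A₁ = 1088.494 − 402.612 = 685.9 sabins.

685.9 sabins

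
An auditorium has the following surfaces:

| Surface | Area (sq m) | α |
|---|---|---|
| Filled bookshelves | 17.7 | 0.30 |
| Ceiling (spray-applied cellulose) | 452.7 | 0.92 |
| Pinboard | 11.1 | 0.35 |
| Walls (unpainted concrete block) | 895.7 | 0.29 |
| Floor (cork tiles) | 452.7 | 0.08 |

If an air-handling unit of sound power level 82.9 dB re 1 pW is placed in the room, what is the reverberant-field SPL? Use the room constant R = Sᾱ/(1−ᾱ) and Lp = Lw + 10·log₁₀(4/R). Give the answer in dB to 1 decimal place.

58.2 dB

Σ(Sᵢαᵢ) = 17.7·0.30 + 452.7·0.92 + 11.1·0.35 + 895.7·0.29 + 452.7·0.08 = 721.648; total area S = 1829.9 sq m.
ᾱ = 0.3944, so room constant R = A/(1−ᾱ) = 1191.625 sq m.
Lp = 82.9 + 10·log₁₀(4/1191.625) = 82.9 + (-24.74) = 58.2 dB.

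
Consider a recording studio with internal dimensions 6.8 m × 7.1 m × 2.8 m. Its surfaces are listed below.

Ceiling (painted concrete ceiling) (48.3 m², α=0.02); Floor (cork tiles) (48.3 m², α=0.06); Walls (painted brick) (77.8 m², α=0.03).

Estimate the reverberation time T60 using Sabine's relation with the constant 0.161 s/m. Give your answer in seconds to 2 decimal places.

Equivalent absorption area: A = 48.3*0.02 + 48.3*0.06 + 77.8*0.03 = 6.198 m².
Volume V = 6.8 × 7.1 × 2.8 = 135.184 m³.
RT60 = 0.161 · V / A = 0.161 × 135.184 / 6.198 = 3.51 s.

3.51 s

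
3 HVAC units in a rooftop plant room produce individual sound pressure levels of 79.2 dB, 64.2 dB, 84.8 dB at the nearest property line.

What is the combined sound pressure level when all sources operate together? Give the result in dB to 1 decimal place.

85.9 dB

Sum in the linear (power) domain: Σ 10^(Lᵢ/10) = 10^(79.2/10) + 10^(64.2/10) + 10^(84.8/10) = 3.878e+08.
Back to dB: 10·log₁₀ Σ = 85.9 dB.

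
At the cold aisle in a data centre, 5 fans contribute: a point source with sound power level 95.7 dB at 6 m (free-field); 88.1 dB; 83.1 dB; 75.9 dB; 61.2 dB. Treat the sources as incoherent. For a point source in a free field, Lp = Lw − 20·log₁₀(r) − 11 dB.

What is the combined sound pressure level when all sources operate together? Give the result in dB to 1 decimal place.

Source at 6 m: Lp = 95.7 − 20·log₁₀(6) − 11 = 69.1 dB.
Converting to relative power and adding: 10^(69.1/10) + 10^(88.1/10) + 10^(83.1/10) + 10^(75.9/10) + 10^(61.2/10) = 8.982e+08.
Combined level = 10 log₁₀(8.982e+08) = 89.5 dB.

89.5 dB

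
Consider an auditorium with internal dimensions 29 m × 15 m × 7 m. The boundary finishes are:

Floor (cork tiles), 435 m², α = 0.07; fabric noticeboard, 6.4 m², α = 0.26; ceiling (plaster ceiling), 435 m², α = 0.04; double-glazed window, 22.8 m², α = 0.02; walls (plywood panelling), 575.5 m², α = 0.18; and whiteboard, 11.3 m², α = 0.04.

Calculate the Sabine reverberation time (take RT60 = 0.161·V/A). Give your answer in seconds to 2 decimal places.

3.18 s

Summing Sᵢαᵢ: 30.450 + 1.664 + 17.400 + 0.456 + 103.590 + 0.452 → A = 154.012 sabins.
Volume V = 29 × 15 × 7 = 3045 m³.
Sabine: RT60 = 0.161 × 3045 / 154.012 = 3.18 s.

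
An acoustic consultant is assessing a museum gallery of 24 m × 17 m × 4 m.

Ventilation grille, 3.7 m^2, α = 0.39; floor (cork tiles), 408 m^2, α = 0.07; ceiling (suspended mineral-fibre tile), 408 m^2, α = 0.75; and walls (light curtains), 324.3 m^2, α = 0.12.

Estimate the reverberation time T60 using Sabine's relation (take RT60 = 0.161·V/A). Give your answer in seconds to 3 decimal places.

0.701 s

Equivalent absorption area: A = 3.7*0.39 + 408*0.07 + 408*0.75 + 324.3*0.12 = 374.919 m^2.
Room volume: 1632 m³.
RT60 = 0.161 · V / A = 0.161 × 1632 / 374.919 = 0.701 s.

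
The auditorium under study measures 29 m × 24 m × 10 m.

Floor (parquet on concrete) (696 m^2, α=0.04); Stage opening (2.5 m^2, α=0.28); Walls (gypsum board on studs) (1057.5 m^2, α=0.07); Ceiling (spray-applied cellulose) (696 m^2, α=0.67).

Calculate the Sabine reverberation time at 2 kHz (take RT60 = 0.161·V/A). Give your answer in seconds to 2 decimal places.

Summing Sᵢαᵢ: 27.840 + 0.700 + 74.025 + 466.320 → A = 568.885 sabins.
V = 29·24·10 = 6960 m³.
RT60 = 0.161 · V / A = 0.161 × 6960 / 568.885 = 1.97 s.

1.97 seconds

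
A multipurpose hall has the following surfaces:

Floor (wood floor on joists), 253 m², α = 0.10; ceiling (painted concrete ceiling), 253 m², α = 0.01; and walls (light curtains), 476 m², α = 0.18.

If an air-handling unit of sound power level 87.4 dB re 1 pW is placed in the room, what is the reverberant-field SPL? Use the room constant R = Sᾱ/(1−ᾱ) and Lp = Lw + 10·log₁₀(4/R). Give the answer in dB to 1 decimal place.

Σ(Sᵢαᵢ) = 253·0.10 + 253·0.01 + 476·0.18 = 113.510; total area S = 982.0 m².
ᾱ = 113.510/982.0 = 0.1156; R = Sᾱ/(1−ᾱ) = 113.510/(1−0.1156) = 128.347 m².
Lp = Lw + 10 log₁₀(4/R) = 87.4 -15.06 = 72.3 dB.

72.3 dB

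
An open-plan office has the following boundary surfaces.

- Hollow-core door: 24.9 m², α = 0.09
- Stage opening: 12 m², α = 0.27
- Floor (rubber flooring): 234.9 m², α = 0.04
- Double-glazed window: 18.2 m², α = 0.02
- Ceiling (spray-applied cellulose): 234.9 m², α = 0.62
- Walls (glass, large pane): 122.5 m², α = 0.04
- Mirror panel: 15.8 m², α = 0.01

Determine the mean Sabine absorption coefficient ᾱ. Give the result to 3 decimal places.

0.250

S = Σ Sᵢ = 24.9 + 12 + 234.9 + 18.2 + 234.9 + 122.5 + 15.8 = 663.2 m².
Weighted sum Σ Sα = 165.937.
ᾱ = A/S = 0.250.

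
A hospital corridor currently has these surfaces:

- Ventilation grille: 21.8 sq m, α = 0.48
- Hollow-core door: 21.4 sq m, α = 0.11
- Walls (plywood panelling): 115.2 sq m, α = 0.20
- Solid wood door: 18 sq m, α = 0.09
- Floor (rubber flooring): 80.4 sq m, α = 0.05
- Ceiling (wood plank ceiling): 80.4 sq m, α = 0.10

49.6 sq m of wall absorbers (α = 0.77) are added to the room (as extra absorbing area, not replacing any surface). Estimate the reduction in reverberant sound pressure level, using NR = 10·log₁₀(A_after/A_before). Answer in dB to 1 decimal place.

2.5 dB

A_before = Σ Sᵢαᵢ = 21.8·0.48 + 21.4·0.11 + 115.2·0.20 + 18·0.09 + 80.4·0.05 + 80.4·0.10 = 49.538 sabins.
Treatment contributes 49.6·0.77 = 38.192 sabins.
New total A_after = 87.730 sabins.
NR = 10·log₁₀(87.730/49.538) = 2.5 dB.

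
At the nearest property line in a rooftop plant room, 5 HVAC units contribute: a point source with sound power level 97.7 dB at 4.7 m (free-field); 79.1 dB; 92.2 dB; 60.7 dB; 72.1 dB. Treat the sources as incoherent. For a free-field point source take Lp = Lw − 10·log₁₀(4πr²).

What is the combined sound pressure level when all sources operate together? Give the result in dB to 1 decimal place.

Source at 4.7 m: Lp = 97.7 − 10·log₁₀(4π·4.7²) = 97.7 − 10·log₁₀(277.591) = 73.3 dB.
Σ 10^(Lᵢ/10) = 1.78e+09.
Combined level = 10 log₁₀(1.78e+09) = 92.5 dB.

92.5 dB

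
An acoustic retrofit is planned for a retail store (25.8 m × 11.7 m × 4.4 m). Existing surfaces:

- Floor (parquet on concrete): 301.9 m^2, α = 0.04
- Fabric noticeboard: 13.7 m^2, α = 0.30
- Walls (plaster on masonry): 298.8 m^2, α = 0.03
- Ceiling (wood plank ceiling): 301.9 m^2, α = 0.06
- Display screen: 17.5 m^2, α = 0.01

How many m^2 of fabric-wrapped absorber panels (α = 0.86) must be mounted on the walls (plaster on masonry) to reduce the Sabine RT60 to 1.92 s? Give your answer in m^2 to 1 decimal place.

Total absorption A₁ = 301.9*0.04 + 13.7*0.30 + 298.8*0.03 + 301.9*0.06 + 17.5*0.01
  = 12.076 + 4.110 + 8.964 + 18.114 + 0.175 = 43.439 m^2 sabins.
V = 1328.184 m³. Target absorption A₂ = 0.161 × 1328.184 / 1.92 = 111.374 sabins.
Absorption to add: 111.374 − 43.439 = 67.935 sabins.
Net gain per m^2: Δα = 0.86 − 0.03 = 0.83.
Panel area = 67.935 / 0.83 = 81.8 m^2.

81.8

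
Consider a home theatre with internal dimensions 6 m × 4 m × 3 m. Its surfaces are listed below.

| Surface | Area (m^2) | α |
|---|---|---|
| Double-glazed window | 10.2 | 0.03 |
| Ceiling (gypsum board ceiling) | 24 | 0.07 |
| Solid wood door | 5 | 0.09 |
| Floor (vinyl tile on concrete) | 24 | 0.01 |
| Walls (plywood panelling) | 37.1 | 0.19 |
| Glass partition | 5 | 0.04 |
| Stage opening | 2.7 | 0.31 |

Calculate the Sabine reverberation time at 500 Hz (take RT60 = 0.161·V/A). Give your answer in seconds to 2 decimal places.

1.08 sec

Total absorption A = 10.2*0.03 + 24*0.07 + 5*0.09 + 24*0.01 + 37.1*0.19 + 5*0.04 + 2.7*0.31
  = 0.306 + 1.680 + 0.450 + 0.240 + 7.049 + 0.200 + 0.837 = 10.762 m^2 sabins.
V = 6·4·3 = 72 m³.
T = 0.161 V/A = 0.161·72/10.762 = 1.08 s.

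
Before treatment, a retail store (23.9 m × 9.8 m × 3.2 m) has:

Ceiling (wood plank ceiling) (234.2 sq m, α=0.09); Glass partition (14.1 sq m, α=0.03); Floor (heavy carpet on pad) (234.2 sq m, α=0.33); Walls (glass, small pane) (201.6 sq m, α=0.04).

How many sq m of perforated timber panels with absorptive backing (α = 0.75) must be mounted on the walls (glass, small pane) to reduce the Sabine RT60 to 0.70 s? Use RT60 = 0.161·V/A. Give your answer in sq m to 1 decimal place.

Total absorption A₁ = 234.2·0.09 + 14.1·0.03 + 234.2·0.33 + 201.6·0.04
  = 21.078 + 0.423 + 77.286 + 8.064 = 106.851 sq m sabins.
V = 749.504 m³. Target absorption A₂ = 0.161 × 749.504 / 0.70 = 172.386 sabins.
Absorption to add: 172.386 − 106.851 = 65.535 sabins.
Each sq m of panel replacing the walls (glass, small pane) adds (0.75 − 0.04) = 0.71 sabins.
Area = ΔA/Δα = 65.535/0.71 = 92.3 sq m.

92.3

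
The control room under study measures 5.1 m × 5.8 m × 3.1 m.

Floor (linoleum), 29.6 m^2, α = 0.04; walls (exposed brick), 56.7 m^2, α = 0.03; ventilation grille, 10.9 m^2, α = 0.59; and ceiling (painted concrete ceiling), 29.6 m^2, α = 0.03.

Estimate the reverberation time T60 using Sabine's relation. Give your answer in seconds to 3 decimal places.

1.447 s

Total absorption A = 29.6·0.04 + 56.7·0.03 + 10.9·0.59 + 29.6·0.03
  = 1.184 + 1.701 + 6.431 + 0.888 = 10.204 m^2 sabins.
Room volume: 91.698 m³.
T = 0.161 V/A = 0.161·91.698/10.204 = 1.447 s.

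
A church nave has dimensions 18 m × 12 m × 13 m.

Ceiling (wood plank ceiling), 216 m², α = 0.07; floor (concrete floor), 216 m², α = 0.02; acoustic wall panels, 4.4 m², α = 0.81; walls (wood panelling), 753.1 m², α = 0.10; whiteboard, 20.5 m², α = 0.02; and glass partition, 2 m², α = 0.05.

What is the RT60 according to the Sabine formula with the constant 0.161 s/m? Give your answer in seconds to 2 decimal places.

4.57 seconds

Total absorption A = 216*0.07 + 216*0.02 + 4.4*0.81 + 753.1*0.10 + 20.5*0.02 + 2*0.05
  = 15.120 + 4.320 + 3.564 + 75.310 + 0.410 + 0.100 = 98.824 m² sabins.
Room volume: 2808 m³.
T = 0.161 V/A = 0.161·2808/98.824 = 4.57 s.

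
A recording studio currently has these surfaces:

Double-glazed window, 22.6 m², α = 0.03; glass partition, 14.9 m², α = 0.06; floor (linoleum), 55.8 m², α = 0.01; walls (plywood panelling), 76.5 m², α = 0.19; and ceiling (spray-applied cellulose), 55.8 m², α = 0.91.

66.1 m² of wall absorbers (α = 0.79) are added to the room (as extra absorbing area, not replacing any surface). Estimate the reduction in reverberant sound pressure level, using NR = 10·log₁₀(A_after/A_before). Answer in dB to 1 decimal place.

2.5 dB

Total absorption A_before = 22.6*0.03 + 14.9*0.06 + 55.8*0.01 + 76.5*0.19 + 55.8*0.91
  = 0.678 + 0.894 + 0.558 + 14.535 + 50.778 = 67.443 m² sabins.
Treatment contributes 66.1·0.79 = 52.219 sabins.
A_after = 67.443 + 52.219 = 119.662 sabins.
NR = 10·log₁₀(119.662/67.443) = 2.5 dB.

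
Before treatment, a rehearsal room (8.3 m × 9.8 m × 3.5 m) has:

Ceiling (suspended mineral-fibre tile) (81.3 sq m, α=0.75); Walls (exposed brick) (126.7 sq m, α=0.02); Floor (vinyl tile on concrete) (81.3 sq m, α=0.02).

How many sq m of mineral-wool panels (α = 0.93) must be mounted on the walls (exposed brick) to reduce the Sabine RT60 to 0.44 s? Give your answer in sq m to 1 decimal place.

42.9

Total absorption A₁ = 81.3×0.75 + 126.7×0.02 + 81.3×0.02
  = 60.975 + 2.534 + 1.626 = 65.135 sq m sabins.
Required A₂ = 0.161·284.69/0.44 = 104.171 sabins.
ΔA needed = 104.171 − 65.135 = 39.036 sabins.
Net gain per sq m: Δα = 0.93 − 0.02 = 0.91.
Area = ΔA/Δα = 39.036/0.91 = 42.9 sq m.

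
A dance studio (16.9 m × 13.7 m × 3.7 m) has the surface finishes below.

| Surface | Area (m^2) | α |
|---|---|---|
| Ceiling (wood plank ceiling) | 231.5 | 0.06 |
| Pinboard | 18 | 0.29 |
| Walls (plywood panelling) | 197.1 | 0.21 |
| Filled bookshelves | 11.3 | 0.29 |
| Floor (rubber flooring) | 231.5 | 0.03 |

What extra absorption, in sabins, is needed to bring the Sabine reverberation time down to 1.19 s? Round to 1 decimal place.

45.2 sabins

A₁ = Σ Sᵢαᵢ = 231.5*0.06 + 18*0.29 + 197.1*0.21 + 11.3*0.29 + 231.5*0.03 = 70.723 sabins.
Target A₂ = 0.161·856.661/1.19 = 115.901 sabins (V = 856.661 m³).
ΔA = A₂ − A₁ = 115.901 − 70.723 = 45.2 sabins.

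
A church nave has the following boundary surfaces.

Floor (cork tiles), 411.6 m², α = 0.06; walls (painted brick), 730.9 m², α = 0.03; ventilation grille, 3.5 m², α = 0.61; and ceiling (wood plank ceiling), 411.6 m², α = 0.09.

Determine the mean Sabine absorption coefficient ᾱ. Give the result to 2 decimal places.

0.06

Total surface area S = 1557.6 m².
Weighted sum Σ Sα = 85.802.
ᾱ = A/S = 0.06.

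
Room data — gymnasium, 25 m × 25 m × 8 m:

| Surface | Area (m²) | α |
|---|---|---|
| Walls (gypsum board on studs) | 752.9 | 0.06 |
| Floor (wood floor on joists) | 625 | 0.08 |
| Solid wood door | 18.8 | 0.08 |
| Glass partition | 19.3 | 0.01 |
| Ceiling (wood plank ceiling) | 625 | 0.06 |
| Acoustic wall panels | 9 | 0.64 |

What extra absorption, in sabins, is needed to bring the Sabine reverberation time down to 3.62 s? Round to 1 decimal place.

Equivalent absorption area: A₁ = 752.9·0.06 + 625·0.08 + 18.8·0.08 + 19.3·0.01 + 625·0.06 + 9·0.64 = 140.131 m².
For T = 3.62 s, need A₂ = 0.161·V/T = 0.161·5000/3.62 = 222.376 sabins.
Additional absorption ΔA = 222.376 − 140.131 = 82.2 sabins.

82.2 sabins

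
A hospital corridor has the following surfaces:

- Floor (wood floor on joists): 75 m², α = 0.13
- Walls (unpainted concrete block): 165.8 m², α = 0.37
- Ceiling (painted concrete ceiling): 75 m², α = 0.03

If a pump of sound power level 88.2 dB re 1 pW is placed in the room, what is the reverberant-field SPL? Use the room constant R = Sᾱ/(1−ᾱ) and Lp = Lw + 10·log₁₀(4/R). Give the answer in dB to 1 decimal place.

A = 73.346 sabins; S = 315.8 m².
ᾱ = 73.346/315.8 = 0.2323; R = Sᾱ/(1−ᾱ) = 73.346/(1−0.2323) = 95.540 m².
Lp = Lw + 10 log₁₀(4/R) = 88.2 -13.78 = 74.4 dB.

74.4 dB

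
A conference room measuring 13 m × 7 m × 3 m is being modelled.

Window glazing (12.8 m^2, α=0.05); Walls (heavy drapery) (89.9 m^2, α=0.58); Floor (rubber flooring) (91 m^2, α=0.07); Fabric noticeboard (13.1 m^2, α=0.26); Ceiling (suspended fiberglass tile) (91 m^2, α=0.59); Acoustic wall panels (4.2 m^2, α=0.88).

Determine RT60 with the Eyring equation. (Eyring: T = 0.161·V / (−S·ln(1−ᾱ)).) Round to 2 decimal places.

Total surface area S = 12.8 + 89.9 + 91 + 13.1 + 91 + 4.2 = 302.0 m^2.
Σ(Sᵢαᵢ) = 12.8·0.05 + 89.9·0.58 + 91·0.07 + 13.1·0.26 + 91·0.59 + 4.2·0.88 = 119.944.
ᾱ = 119.944 / 302.0 = 0.3972.
Eyring denominator: −S ln(1−ᾱ) = 152.863.
V = 13 × 7 × 3 = 273 m³.
T = 0.161·V/[−S·ln(1−ᾱ)] = 0.161·273/152.863 = 0.29 s.

0.29 s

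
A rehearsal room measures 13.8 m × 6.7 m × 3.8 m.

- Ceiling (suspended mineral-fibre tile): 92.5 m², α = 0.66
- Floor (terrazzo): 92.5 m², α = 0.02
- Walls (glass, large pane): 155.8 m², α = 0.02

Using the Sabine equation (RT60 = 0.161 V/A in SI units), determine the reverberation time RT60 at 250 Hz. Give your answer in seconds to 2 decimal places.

0.86 s

Summing Sᵢαᵢ: 61.050 + 1.850 + 3.116 → A = 66.016 sabins.
V = 13.8·6.7·3.8 = 351.348 m³.
T = 0.161 V/A = 0.161·351.348/66.016 = 0.86 s.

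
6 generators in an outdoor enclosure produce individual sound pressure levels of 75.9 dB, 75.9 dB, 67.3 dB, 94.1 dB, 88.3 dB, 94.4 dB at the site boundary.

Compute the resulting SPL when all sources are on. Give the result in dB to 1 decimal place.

Converting to relative power and adding: 10^(75.9/10) + 10^(75.9/10) + 10^(67.3/10) + 10^(94.1/10) + 10^(88.3/10) + 10^(94.4/10) = 6.084e+09.
Back to dB: 10·log₁₀ Σ = 97.8 dB.

97.8 dB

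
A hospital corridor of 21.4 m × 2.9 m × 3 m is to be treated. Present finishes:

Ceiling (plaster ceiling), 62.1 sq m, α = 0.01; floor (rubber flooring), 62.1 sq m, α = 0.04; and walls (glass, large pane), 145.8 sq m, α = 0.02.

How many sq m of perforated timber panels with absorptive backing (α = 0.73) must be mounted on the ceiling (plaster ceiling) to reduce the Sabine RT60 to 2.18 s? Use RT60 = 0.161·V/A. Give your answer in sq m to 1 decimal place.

Summing Sᵢαᵢ: 0.621 + 2.484 + 2.916 → A₁ = 6.021 sabins.
V = 186.18 m³. Target absorption A₂ = 0.161 × 186.18 / 2.18 = 13.750 sabins.
ΔA needed = 13.750 − 6.021 = 7.729 sabins.
Each sq m of panel replacing the ceiling (plaster ceiling) adds (0.73 − 0.01) = 0.72 sabins.
Panel area = 7.729 / 0.72 = 10.7 sq m.

10.7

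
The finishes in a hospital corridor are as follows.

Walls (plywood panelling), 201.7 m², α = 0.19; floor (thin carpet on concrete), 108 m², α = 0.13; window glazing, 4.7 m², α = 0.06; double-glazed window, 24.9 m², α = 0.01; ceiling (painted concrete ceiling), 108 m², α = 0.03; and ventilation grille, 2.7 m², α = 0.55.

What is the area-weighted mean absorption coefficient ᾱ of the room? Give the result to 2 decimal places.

Total surface area S = 450.0 m².
A = 201.7*0.19 + 108*0.13 + 4.7*0.06 + 24.9*0.01 + 108*0.03 + 2.7*0.55 = 57.619 sabins.
ᾱ = A/S = 0.13.

0.13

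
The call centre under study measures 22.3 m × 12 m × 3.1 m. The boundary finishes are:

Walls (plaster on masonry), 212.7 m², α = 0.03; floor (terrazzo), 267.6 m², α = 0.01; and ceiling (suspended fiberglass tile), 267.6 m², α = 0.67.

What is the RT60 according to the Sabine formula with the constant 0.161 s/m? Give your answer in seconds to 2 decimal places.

Summing Sᵢαᵢ: 6.381 + 2.676 + 179.292 → A = 188.349 sabins.
Room volume: 829.56 m³.
RT60 = 0.161 · V / A = 0.161 × 829.56 / 188.349 = 0.71 s.

0.71 seconds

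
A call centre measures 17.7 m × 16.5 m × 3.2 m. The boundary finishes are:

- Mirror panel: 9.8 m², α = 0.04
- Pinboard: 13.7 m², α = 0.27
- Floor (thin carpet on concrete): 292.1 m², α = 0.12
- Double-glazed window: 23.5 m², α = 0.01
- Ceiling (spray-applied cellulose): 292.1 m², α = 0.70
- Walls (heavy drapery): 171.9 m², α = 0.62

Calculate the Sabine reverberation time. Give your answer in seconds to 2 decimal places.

Total absorption A = 9.8*0.04 + 13.7*0.27 + 292.1*0.12 + 23.5*0.01 + 292.1*0.70 + 171.9*0.62
  = 0.392 + 3.699 + 35.052 + 0.235 + 204.470 + 106.578 = 350.426 m² sabins.
Volume V = 17.7 × 16.5 × 3.2 = 934.56 m³.
T = 0.161 V/A = 0.161·934.56/350.426 = 0.43 s.

0.43 seconds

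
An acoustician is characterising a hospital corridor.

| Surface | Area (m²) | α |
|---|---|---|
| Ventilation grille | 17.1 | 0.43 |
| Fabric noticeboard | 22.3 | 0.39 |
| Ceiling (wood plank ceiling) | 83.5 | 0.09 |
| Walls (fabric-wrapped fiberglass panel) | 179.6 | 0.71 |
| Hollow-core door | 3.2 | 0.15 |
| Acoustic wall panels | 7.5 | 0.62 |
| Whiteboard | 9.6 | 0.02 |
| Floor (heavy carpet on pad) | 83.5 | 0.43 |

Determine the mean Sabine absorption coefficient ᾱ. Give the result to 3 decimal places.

S = Σ Sᵢ = 17.1 + 22.3 + 83.5 + 179.6 + 3.2 + 7.5 + 9.6 + 83.5 = 406.3 m².
A = 17.1×0.43 + 22.3×0.39 + 83.5×0.09 + 179.6×0.71 + 3.2×0.15 + 7.5×0.62 + 9.6×0.02 + 83.5×0.43 = 192.308 sabins.
ᾱ = 192.308 / 406.3 = 0.473.

0.473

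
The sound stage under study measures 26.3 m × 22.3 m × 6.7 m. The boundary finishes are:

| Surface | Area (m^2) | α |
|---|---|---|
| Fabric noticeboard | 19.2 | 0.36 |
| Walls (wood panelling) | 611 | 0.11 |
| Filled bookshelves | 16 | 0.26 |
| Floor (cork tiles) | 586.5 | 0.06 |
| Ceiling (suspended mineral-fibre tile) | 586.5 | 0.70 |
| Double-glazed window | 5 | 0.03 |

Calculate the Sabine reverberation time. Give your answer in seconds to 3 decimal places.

Equivalent absorption area: A = 19.2×0.36 + 611×0.11 + 16×0.26 + 586.5×0.06 + 586.5×0.70 + 5×0.03 = 524.172 m^2.
V = 26.3·22.3·6.7 = 3929.483 m³.
T = 0.161 V/A = 0.161·3929.483/524.172 = 1.207 s.

1.207 seconds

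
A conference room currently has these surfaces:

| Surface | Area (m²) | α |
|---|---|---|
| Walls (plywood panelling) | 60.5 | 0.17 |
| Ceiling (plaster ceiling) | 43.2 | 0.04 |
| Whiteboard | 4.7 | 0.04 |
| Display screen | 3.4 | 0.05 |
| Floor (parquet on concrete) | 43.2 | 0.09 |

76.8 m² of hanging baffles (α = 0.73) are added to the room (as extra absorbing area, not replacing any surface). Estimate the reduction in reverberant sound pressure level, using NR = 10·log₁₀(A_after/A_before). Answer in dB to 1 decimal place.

Total absorption A_before = 60.5*0.17 + 43.2*0.04 + 4.7*0.04 + 3.4*0.05 + 43.2*0.09
  = 10.285 + 1.728 + 0.188 + 0.170 + 3.888 = 16.259 m² sabins.
Treatment contributes 76.8·0.73 = 56.064 sabins.
A_after = 16.259 + 56.064 = 72.323 sabins.
NR = 10·log₁₀(72.323/16.259) = 6.5 dB.

6.5 dB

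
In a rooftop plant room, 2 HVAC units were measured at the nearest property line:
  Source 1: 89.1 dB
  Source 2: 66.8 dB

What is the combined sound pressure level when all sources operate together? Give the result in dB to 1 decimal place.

Converting to relative power and adding: 10^(89.1/10) + 10^(66.8/10) = 8.176e+08.
Back to dB: 10·log₁₀ Σ = 89.1 dB.

89.1 dB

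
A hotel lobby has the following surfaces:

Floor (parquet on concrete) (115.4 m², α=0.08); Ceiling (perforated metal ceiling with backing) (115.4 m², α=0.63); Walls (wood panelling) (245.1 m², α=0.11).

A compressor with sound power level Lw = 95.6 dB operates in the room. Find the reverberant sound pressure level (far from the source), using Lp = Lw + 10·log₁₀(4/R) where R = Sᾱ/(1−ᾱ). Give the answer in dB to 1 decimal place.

80.1 dB

Σ(Sᵢαᵢ) = 115.4×0.08 + 115.4×0.63 + 245.1×0.11 = 108.895; total area S = 475.9 m².
ᾱ = 0.2288, so room constant R = A/(1−ᾱ) = 141.202 m².
Lp = 95.6 + 10·log₁₀(4/141.202) = 95.6 + (-15.48) = 80.1 dB.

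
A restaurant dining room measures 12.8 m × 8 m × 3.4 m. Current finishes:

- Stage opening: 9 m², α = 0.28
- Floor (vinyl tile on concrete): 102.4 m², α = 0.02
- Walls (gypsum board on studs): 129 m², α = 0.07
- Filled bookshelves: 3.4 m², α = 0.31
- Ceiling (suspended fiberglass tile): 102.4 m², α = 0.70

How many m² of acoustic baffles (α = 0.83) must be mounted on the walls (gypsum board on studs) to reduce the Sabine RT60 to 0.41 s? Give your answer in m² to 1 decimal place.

A₁ = Σ Sᵢαᵢ = 9×0.28 + 102.4×0.02 + 129×0.07 + 3.4×0.31 + 102.4×0.70 = 86.332 sabins.
V = 348.16 m³. Target absorption A₂ = 0.161 × 348.16 / 0.41 = 136.716 sabins.
ΔA needed = 136.716 − 86.332 = 50.384 sabins.
Each m² of panel replacing the walls (gypsum board on studs) adds (0.83 − 0.07) = 0.76 sabins.
Panel area = 50.384 / 0.76 = 66.3 m².

66.3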